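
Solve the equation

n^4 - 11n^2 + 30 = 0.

Let u = n^2. The equation becomes u^2 - 11u + 30 = 0.
Factor: (u - 6)(u - 5) = 0, so u = 6 or u = 5.
n^2 = 6 gives n = +/-sqrt(6) ~= +/-2.4495.
n^2 = 5 gives n = +/-sqrt(5) ~= +/-2.2361.

n = -2.4495 or n = -2.2361 or n = 2.2361 or n = 2.4495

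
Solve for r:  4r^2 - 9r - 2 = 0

r = -0.2038 or r = 2.4538

Discriminant: (-9)^2 - 4*4*(-2) = 113.
Quadratic formula: r = (9 +/- sqrt(113)) / 8.
So r = 9/8 + sqrt(113)/8 ~= 2.4538 or r = 9/8 - sqrt(113)/8 ~= -0.2038.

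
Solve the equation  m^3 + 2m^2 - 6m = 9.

m = -3 or m = -1.3028 or m = 2.3028

Rearrange: m^3 + 2m^2 - 6m - 9 = 0.
Possible rational roots are divisors of -9. Testing m = -3 gives 0, so (m + 3) is a factor.
Divide: m^3 + 2m^2 - 6m - 9 = (m + 3)(m^2 - m - 3).
Apply the quadratic formula to m^2 - m - 3 = 0: m = (1 +/- sqrt(13))/2, i.e. m ~= 2.3028 or m ~= -1.3028.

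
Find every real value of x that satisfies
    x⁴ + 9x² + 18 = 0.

Let u = x². The equation becomes u² + 9u + 18 = 0.
Factor: (u + 6)(u + 3) = 0, so u = -6 or u = -3.
x² = -6 < 0 has no real solution.
x² = -3 < 0 has no real solution.

No real solutions.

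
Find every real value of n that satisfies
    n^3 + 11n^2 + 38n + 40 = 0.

Possible rational roots are divisors of 40. Testing n = -4 gives 0, so (n + 4) is a factor.
Divide: n^3 + 11n^2 + 38n + 40 = (n + 4)(n^2 + 7n + 10).
Factor the quadratic: n = -2 or n = -5.

n = -5 or n = -4 or n = -2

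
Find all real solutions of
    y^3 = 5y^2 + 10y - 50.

Rearrange: y^3 - 5y^2 - 10y + 50 = 0.
Possible rational roots are divisors of 50. Testing y = 5 gives 0, so (y - 5) is a factor.
Divide: y^3 - 5y^2 - 10y + 50 = (y - 5)(y^2 - 10).
Apply the quadratic formula to y^2 - 10 = 0: y = (0 +/- sqrt(40))/2, i.e. y ~= 3.1623 or y ~= -3.1623.

y = -3.1623 or y = 3.1623 or y = 5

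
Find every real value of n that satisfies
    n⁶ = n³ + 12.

Let u = n³. The equation becomes u² - u - 12 = 0.
Factor: (u + 3)(u - 4) = 0, so u = -3 or u = 4.
n³ = -3 gives n = -∛(3) ≈ -1.4422.
n³ = 4 gives n = ∛(4) ≈ 1.5874.

n = -1.4422 or n = 1.5874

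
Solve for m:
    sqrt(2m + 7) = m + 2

Square both sides: 2m + 7 = (m + 2)^2.
Expand and rearrange: m^2 + 2m - 3 = 0.
Solving gives m = 1 or m = -3.
Check each candidate in the original equation:
  m = 1: sqrt(9) = 3, while m + 2 = 3 — valid.
  m = -3: sqrt(1) = 1, while m + 2 = -1 — extraneous.

m = 1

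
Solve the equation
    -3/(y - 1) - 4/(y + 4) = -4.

Multiply both sides by (y - 1)(y + 4):
-3(y + 4) - 4(y - 1) = -4(y - 1)(y + 4).
Expand and collect terms: -4y^2 - 5y + 24 = 0.
By the quadratic formula, y = (5 +/- sqrt(409)) / -8, so y ~= -3.153 or y ~= 1.903.
Neither value makes a denominator zero (y != 1, y != -4), so both are valid.

y = -3.153 or y = 1.903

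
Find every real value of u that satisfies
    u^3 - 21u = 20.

Rearrange: u^3 - 21u - 20 = 0.
Possible rational roots are divisors of -20. Testing u = 5 gives 0, so (u - 5) is a factor.
Divide: u^3 - 21u - 20 = (u - 5)(u^2 + 5u + 4).
Factor the quadratic: u = -1 or u = -4.

u = -4 or u = -1 or u = 5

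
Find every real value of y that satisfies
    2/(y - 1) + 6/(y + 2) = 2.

Multiply both sides by (y - 1)(y + 2):
2(y + 2) + 6(y - 1) = 2(y - 1)(y + 2).
Expand and collect terms: 2y^2 - 6y - 2 = 0.
By the quadratic formula, y = (6 +/- sqrt(52)) / 4, so y ~= 3.3028 or y ~= -0.3028.
Neither value makes a denominator zero (y != 1, y != -2), so both are valid.

y = -0.3028 or y = 3.3028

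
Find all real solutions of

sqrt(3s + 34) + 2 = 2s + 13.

Isolate the radical: sqrt(3s + 34) = 2s + 11.
Square both sides: 3s + 34 = (2s + 11)^2.
Expand and rearrange: 4s^2 + 41s + 87 = 0.
Solving gives s = -3 or s = -7.25.
Check each candidate in the original equation:
  s = -3: sqrt(25) = 5, while 2s + 11 = 5 — valid.
  s = -7.25: sqrt(12.25) = 3.5, while 2s + 11 = -3.5 — extraneous.

s = -3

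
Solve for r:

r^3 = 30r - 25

r = -5.8541 or r = 0.8541 or r = 5

Rearrange: r^3 - 30r + 25 = 0.
Possible rational roots are divisors of 25. Testing r = 5 gives 0, so (r - 5) is a factor.
Divide: r^3 - 30r + 25 = (r - 5)(r^2 + 5r - 5).
Apply the quadratic formula to r^2 + 5r - 5 = 0: r = (-5 +/- sqrt(45))/2, i.e. r ~= 0.8541 or r ~= -5.8541.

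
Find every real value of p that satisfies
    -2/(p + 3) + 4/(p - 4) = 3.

p = -3.5668 or p = 5.2335

Multiply both sides by (p + 3)(p - 4):
-2(p - 4) + 4(p + 3) = 3(p + 3)(p - 4).
Expand and collect terms: 3p² - 5p - 56 = 0.
By the quadratic formula, p = (5 ± √697) / 6, so p ≈ 5.2335 or p ≈ -3.5668.
Neither value makes a denominator zero (p ≠ -3, p ≠ 4), so both are valid.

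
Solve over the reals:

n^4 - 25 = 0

n = -2.2361 or n = 2.2361

Let u = n^2. The equation becomes u^2 - 25 = 0.
Factor: (u - 5)(u + 5) = 0, so u = 5 or u = -5.
n^2 = 5 gives n = +/-sqrt(5) ~= +/-2.2361.
n^2 = -5 < 0 has no real solution.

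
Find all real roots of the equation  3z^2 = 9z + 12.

z = -1 or z = 4

Bring every term to one side: 3z^2 - 9z - 12 = 0.
Factor: 3(z + 1)(z - 4) = 0.
So z = -1 or z = 4.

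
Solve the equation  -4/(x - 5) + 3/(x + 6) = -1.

Multiply both sides by (x - 5)(x + 6):
-4(x + 6) + 3(x - 5) = -(x - 5)(x + 6).
Expand and collect terms: -x² + 69 = 0.
By the quadratic formula, x = (0 ± √276) / -2, so x ≈ -8.3066 or x ≈ 8.3066.
Neither value makes a denominator zero (x ≠ 5, x ≠ -6), so both are valid.

x = -8.3066 or x = 8.3066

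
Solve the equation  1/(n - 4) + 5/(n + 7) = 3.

n = -5.3905 or n = 4.3905

Multiply both sides by (n - 4)(n + 7):
(n + 7) + 5(n - 4) = 3(n - 4)(n + 7).
Expand and collect terms: 3n^2 + 3n - 71 = 0.
By the quadratic formula, n = (-3 +/- sqrt(861)) / 6, so n ~= 4.3905 or n ~= -5.3905.
Neither value makes a denominator zero (n != 4, n != -7), so both are valid.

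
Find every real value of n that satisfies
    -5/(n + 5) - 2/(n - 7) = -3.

n = -3.4334 or n = 7.7668

Multiply both sides by (n + 5)(n - 7):
-5(n - 7) - 2(n + 5) = -3(n + 5)(n - 7).
Expand and collect terms: -3n² + 13n + 80 = 0.
By the quadratic formula, n = (-13 ± √1129) / -6, so n ≈ -3.4334 or n ≈ 7.7668.
Neither value makes a denominator zero (n ≠ -5, n ≠ 7), so both are valid.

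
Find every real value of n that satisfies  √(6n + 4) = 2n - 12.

n = 10

Square both sides: 6n + 4 = (2n - 12)².
Expand and rearrange: 4n² - 54n + 140 = 0.
Solving gives n = 10 or n = 3.5.
Check each candidate in the original equation:
  n = 10: √(64) = 8, while 2n - 12 = 8 — valid.
  n = 3.5: √(25) = 5, while 2n - 12 = -5 — extraneous.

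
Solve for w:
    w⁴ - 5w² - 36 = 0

Let u = w². The equation becomes u² - 5u - 36 = 0.
Factor: (u + 4)(u - 9) = 0, so u = -4 or u = 9.
w² = -4 < 0 has no real solution.
w² = 9 gives w = ±3.

w = -3 or w = 3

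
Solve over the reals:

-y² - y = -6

Bring every term to one side: -y² - y + 6 = 0.
Factor: -1(y - 2)(y + 3) = 0.
So y = 2 or y = -3.

y = -3 or y = 2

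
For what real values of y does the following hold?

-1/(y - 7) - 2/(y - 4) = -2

Multiply both sides by (y - 7)(y - 4):
-(y - 4) - 2(y - 7) = -2(y - 7)(y - 4).
Expand and collect terms: -2y^2 + 25y - 74 = 0.
By the quadratic formula, y = (-25 +/- sqrt(33)) / -4, so y ~= 4.8139 or y ~= 7.6861.
Neither value makes a denominator zero (y != 7, y != 4), so both are valid.

y = 4.8139 or y = 7.6861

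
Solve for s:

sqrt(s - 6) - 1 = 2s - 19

s = 10

Isolate the radical: sqrt(s - 6) = 2s - 18.
Square both sides: s - 6 = (2s - 18)^2.
Expand and rearrange: 4s^2 - 73s + 330 = 0.
Solving gives s = 10 or s = 8.25.
Check each candidate in the original equation:
  s = 10: sqrt(4) = 2, while 2s - 18 = 2 — valid.
  s = 8.25: sqrt(2.25) = 1.5, while 2s - 18 = -1.5 — extraneous.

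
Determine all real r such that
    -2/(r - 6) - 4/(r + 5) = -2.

r = -3.1962 or r = 7.1962

Multiply both sides by (r - 6)(r + 5):
-2(r + 5) - 4(r - 6) = -2(r - 6)(r + 5).
Expand and collect terms: -2r^2 + 8r + 46 = 0.
By the quadratic formula, r = (-8 +/- sqrt(432)) / -4, so r ~= -3.1962 or r ~= 7.1962.
Neither value makes a denominator zero (r != 6, r != -5), so both are valid.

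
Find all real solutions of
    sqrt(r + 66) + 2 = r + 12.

Isolate the radical: sqrt(r + 66) = r + 10.
Square both sides: r + 66 = (r + 10)^2.
Expand and rearrange: r^2 + 19r + 34 = 0.
Solving gives r = -2 or r = -17.
Check each candidate in the original equation:
  r = -2: sqrt(64) = 8, while r + 10 = 8 — valid.
  r = -17: sqrt(49) = 7, while r + 10 = -7 — extraneous.

r = -2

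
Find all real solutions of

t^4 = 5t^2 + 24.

t = -2.8284 or t = 2.8284

Let u = t^2. The equation becomes u^2 - 5u - 24 = 0.
Factor: (u - 8)(u + 3) = 0, so u = 8 or u = -3.
t^2 = 8 gives t = +/-2*sqrt(2) ~= +/-2.8284.
t^2 = -3 < 0 has no real solution.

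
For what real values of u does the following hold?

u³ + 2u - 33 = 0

Possible rational roots are divisors of -33. Testing u = 3 gives 0, so (u - 3) is a factor.
Divide: u³ + 2u - 33 = (u - 3)(u² + 3u + 11).
The quadratic u² + 3u + 11 has discriminant -35 < 0, so no further real roots.

u = 3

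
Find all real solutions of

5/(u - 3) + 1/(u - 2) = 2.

Multiply both sides by (u - 3)(u - 2):
5(u - 2) + (u - 3) = 2(u - 3)(u - 2).
Expand and collect terms: 2u^2 - 16u + 25 = 0.
By the quadratic formula, u = (16 +/- sqrt(56)) / 4, so u ~= 5.8708 or u ~= 2.1292.
Neither value makes a denominator zero (u != 3, u != 2), so both are valid.

u = 2.1292 or u = 5.8708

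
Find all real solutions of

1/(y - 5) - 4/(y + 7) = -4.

y = -5.9767 or y = 4.7267

Multiply both sides by (y - 5)(y + 7):
(y + 7) - 4(y - 5) = -4(y - 5)(y + 7).
Expand and collect terms: -4y^2 - 5y + 113 = 0.
By the quadratic formula, y = (5 +/- sqrt(1833)) / -8, so y ~= -5.9767 or y ~= 4.7267.
Neither value makes a denominator zero (y != 5, y != -7), so both are valid.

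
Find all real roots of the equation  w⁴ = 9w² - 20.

w = -2.2361 or w = -2 or w = 2 or w = 2.2361

Let u = w². The equation becomes u² - 9u + 20 = 0.
Factor: (u - 4)(u - 5) = 0, so u = 4 or u = 5.
w² = 4 gives w = ±2.
w² = 5 gives w = ±√(5) ≈ ±2.2361.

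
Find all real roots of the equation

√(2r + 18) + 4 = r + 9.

r = -1

Isolate the radical: √(2r + 18) = r + 5.
Square both sides: 2r + 18 = (r + 5)².
Expand and rearrange: r² + 8r + 7 = 0.
Solving gives r = -1 or r = -7.
Check each candidate in the original equation:
  r = -1: √(16) = 4, while r + 5 = 4 — valid.
  r = -7: √(4) = 2, while r + 5 = -2 — extraneous.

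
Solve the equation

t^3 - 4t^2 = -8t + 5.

Rearrange: t^3 - 4t^2 + 8t - 5 = 0.
Possible rational roots are divisors of -5. Testing t = 1 gives 0, so (t - 1) is a factor.
Divide: t^3 - 4t^2 + 8t - 5 = (t - 1)(t^2 - 3t + 5).
The quadratic t^2 - 3t + 5 has discriminant -11 < 0, so no further real roots.

t = 1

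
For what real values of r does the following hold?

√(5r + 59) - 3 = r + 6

r = -2

Isolate the radical: √(5r + 59) = r + 9.
Square both sides: 5r + 59 = (r + 9)².
Expand and rearrange: r² + 13r + 22 = 0.
Solving gives r = -2 or r = -11.
Check each candidate in the original equation:
  r = -2: √(49) = 7, while r + 9 = 7 — valid.
  r = -11: √(4) = 2, while r + 9 = -2 — extraneous.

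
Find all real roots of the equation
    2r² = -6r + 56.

r = -7 or r = 4

Bring every term to one side: 2r² + 6r - 56 = 0.
Factor: 2(r + 7)(r - 4) = 0.
So r = -7 or r = 4.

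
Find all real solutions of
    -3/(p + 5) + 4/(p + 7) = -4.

p = -7.788 or p = -4.462

Multiply both sides by (p + 5)(p + 7):
-3(p + 7) + 4(p + 5) = -4(p + 5)(p + 7).
Expand and collect terms: -4p² - 49p - 139 = 0.
By the quadratic formula, p = (49 ± √177) / -8, so p ≈ -7.788 or p ≈ -4.462.
Neither value makes a denominator zero (p ≠ -5, p ≠ -7), so both are valid.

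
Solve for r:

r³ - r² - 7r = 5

Rearrange: r³ - r² - 7r - 5 = 0.
Possible rational roots are divisors of -5. Testing r = -1 gives 0, so (r + 1) is a factor.
Divide: r³ - r² - 7r - 5 = (r + 1)(r² - 2r - 5).
Apply the quadratic formula to r² - 2r - 5 = 0: r = (2 ± √24)/2, i.e. r ≈ 3.4495 or r ≈ -1.4495.

r = -1.4495 or r = -1 or r = 3.4495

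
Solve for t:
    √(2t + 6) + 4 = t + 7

Isolate the radical: √(2t + 6) = t + 3.
Square both sides: 2t + 6 = (t + 3)².
Expand and rearrange: t² + 4t + 3 = 0.
Solving gives t = -1 or t = -3.
Check each candidate in the original equation:
  t = -1: √(4) = 2, while t + 3 = 2 — valid.
  t = -3: √(0) = 0, while t + 3 = 0 — valid.

t = -3 or t = -1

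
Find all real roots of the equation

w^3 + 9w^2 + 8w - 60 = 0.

w = -6 or w = -5 or w = 2

Possible rational roots are divisors of -60. Testing w = -5 gives 0, so (w + 5) is a factor.
Divide: w^3 + 9w^2 + 8w - 60 = (w + 5)(w^2 + 4w - 12).
Factor the quadratic: w = 2 or w = -6.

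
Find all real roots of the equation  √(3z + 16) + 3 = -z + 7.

z = 0

Isolate the radical: √(3z + 16) = -z + 4.
Square both sides: 3z + 16 = (-z + 4)².
Expand and rearrange: z² - 11z = 0.
Solving gives z = 11 or z = 0.
Check each candidate in the original equation:
  z = 11: √(49) = 7, while -z + 4 = -7 — extraneous.
  z = 0: √(16) = 4, while -z + 4 = 4 — valid.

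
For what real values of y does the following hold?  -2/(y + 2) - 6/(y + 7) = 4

y = -8.6225 or y = -2.3775

Multiply both sides by (y + 2)(y + 7):
-2(y + 7) - 6(y + 2) = 4(y + 2)(y + 7).
Expand and collect terms: 4y² + 44y + 82 = 0.
By the quadratic formula, y = (-44 ± √624) / 8, so y ≈ -2.3775 or y ≈ -8.6225.
Neither value makes a denominator zero (y ≠ -2, y ≠ -7), so both are valid.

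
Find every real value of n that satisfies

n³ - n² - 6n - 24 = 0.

n = 4

Possible rational roots are divisors of -24. Testing n = 4 gives 0, so (n - 4) is a factor.
Divide: n³ - n² - 6n - 24 = (n - 4)(n² + 3n + 6).
The quadratic n² + 3n + 6 has discriminant -15 < 0, so no further real roots.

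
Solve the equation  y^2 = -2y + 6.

y = -3.6458 or y = 1.6458

Rearrange to standard form: y^2 + 2y - 6 = 0.
Discriminant: (2)^2 - 4*1*(-6) = 28.
Quadratic formula: y = (-2 +/- sqrt(28)) / 2.
So y = -1 + sqrt(7) ~= 1.6458 or y = -sqrt(7) - 1 ~= -3.6458.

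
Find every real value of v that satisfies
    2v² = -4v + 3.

Rearrange to standard form: 2v² + 4v - 3 = 0.
Discriminant: (4)² − 4·2·(-3) = 40.
Quadratic formula: v = (-4 ± √40) / 4.
So v = -1 + √(10)/2 ≈ 0.5811 or v = -√(10)/2 - 1 ≈ -2.5811.

v = -2.5811 or v = 0.5811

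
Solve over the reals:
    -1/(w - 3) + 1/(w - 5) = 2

w = 2.5858 or w = 5.4142

Multiply both sides by (w - 3)(w - 5):
-(w - 5) + (w - 3) = 2(w - 3)(w - 5).
Expand and collect terms: 2w^2 - 16w + 28 = 0.
By the quadratic formula, w = (16 +/- sqrt(32)) / 4, so w ~= 5.4142 or w ~= 2.5858.
Neither value makes a denominator zero (w != 3, w != 5), so both are valid.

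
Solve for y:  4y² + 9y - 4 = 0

y = -2.6302 or y = 0.3802

Discriminant: (9)² − 4·4·(-4) = 145.
Quadratic formula: y = (-9 ± √145) / 8.
So y = -9/8 + √(145)/8 ≈ 0.3802 or y = -√(145)/8 - 9/8 ≈ -2.6302.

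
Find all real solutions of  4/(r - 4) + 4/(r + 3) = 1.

r = -0.8151 or r = 9.8151

Multiply both sides by (r - 4)(r + 3):
4(r + 3) + 4(r - 4) = (r - 4)(r + 3).
Expand and collect terms: r^2 - 9r - 8 = 0.
By the quadratic formula, r = (9 +/- sqrt(113)) / 2, so r ~= 9.8151 or r ~= -0.8151.
Neither value makes a denominator zero (r != 4, r != -3), so both are valid.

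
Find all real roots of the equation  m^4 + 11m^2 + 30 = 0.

No real solutions.

Let u = m^2. The equation becomes u^2 + 11u + 30 = 0.
Factor: (u + 5)(u + 6) = 0, so u = -5 or u = -6.
m^2 = -5 < 0 has no real solution.
m^2 = -6 < 0 has no real solution.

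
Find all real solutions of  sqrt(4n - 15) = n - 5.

n = 10

Square both sides: 4n - 15 = (n - 5)^2.
Expand and rearrange: n^2 - 14n + 40 = 0.
Solving gives n = 10 or n = 4.
Check each candidate in the original equation:
  n = 10: sqrt(25) = 5, while n - 5 = 5 — valid.
  n = 4: sqrt(1) = 1, while n - 5 = -1 — extraneous.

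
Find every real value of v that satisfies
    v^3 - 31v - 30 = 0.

Possible rational roots are divisors of -30. Testing v = -5 gives 0, so (v + 5) is a factor.
Divide: v^3 - 31v - 30 = (v + 5)(v^2 - 5v - 6).
Factor the quadratic: v = 6 or v = -1.

v = -5 or v = -1 or v = 6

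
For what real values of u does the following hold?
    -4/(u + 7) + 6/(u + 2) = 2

Multiply both sides by (u + 7)(u + 2):
-4(u + 2) + 6(u + 7) = 2(u + 7)(u + 2).
Expand and collect terms: 2u² + 16u - 6 = 0.
By the quadratic formula, u = (-16 ± √304) / 4, so u ≈ 0.3589 or u ≈ -8.3589.
Neither value makes a denominator zero (u ≠ -7, u ≠ -2), so both are valid.

u = -8.3589 or u = 0.3589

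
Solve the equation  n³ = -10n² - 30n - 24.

Rearrange: n³ + 10n² + 30n + 24 = 0.
Possible rational roots are divisors of 24. Testing n = -4 gives 0, so (n + 4) is a factor.
Divide: n³ + 10n² + 30n + 24 = (n + 4)(n² + 6n + 6).
Apply the quadratic formula to n² + 6n + 6 = 0: n = (-6 ± √12)/2, i.e. n ≈ -1.2679 or n ≈ -4.7321.

n = -4.7321 or n = -4 or n = -1.2679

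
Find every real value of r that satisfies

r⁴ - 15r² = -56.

r = -2.8284 or r = -2.6458 or r = 2.6458 or r = 2.8284

Let u = r². The equation becomes u² - 15u + 56 = 0.
Factor: (u - 8)(u - 7) = 0, so u = 8 or u = 7.
r² = 8 gives r = ±2·√(2) ≈ ±2.8284.
r² = 7 gives r = ±√(7) ≈ ±2.6458.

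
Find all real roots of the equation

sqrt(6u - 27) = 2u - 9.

Square both sides: 6u - 27 = (2u - 9)^2.
Expand and rearrange: 4u^2 - 42u + 108 = 0.
Solving gives u = 6 or u = 4.5.
Check each candidate in the original equation:
  u = 6: sqrt(9) = 3, while 2u - 9 = 3 — valid.
  u = 4.5: sqrt(0) = 0, while 2u - 9 = 0 — valid.

u = 4.5 or u = 6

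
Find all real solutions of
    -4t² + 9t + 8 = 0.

Discriminant: (9)² − 4·(-4)·8 = 209.
Quadratic formula: t = (-9 ± √209) / (-8).
So t = 9/8 - √(209)/8 ≈ -0.6821 or t = 9/8 + √(209)/8 ≈ 2.9321.

t = -0.6821 or t = 2.9321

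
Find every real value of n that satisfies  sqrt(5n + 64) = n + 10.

n = -3

Square both sides: 5n + 64 = (n + 10)^2.
Expand and rearrange: n^2 + 15n + 36 = 0.
Solving gives n = -3 or n = -12.
Check each candidate in the original equation:
  n = -3: sqrt(49) = 7, while n + 10 = 7 — valid.
  n = -12: sqrt(4) = 2, while n + 10 = -2 — extraneous.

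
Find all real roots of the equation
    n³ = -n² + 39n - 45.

Rearrange: n³ + n² - 39n + 45 = 0.
Possible rational roots are divisors of 45. Testing n = 5 gives 0, so (n - 5) is a factor.
Divide: n³ + n² - 39n + 45 = (n - 5)(n² + 6n - 9).
Apply the quadratic formula to n² + 6n - 9 = 0: n = (-6 ± √72)/2, i.e. n ≈ 1.2426 or n ≈ -7.2426.

n = -7.2426 or n = 1.2426 or n = 5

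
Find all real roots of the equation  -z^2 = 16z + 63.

Bring every term to one side: -z^2 - 16z - 63 = 0.
Factor: -1(z + 9)(z + 7) = 0.
So z = -9 or z = -7.

z = -9 or z = -7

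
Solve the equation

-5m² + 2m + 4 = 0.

Discriminant: (2)² − 4·(-5)·4 = 84.
Quadratic formula: m = (-2 ± √84) / (-10).
So m = 1/5 - √(21)/5 ≈ -0.7165 or m = 1/5 + √(21)/5 ≈ 1.1165.

m = -0.7165 or m = 1.1165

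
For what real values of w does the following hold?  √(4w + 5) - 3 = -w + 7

w = 5

Isolate the radical: √(4w + 5) = -w + 10.
Square both sides: 4w + 5 = (-w + 10)².
Expand and rearrange: w² - 24w + 95 = 0.
Solving gives w = 19 or w = 5.
Check each candidate in the original equation:
  w = 19: √(81) = 9, while -w + 10 = -9 — extraneous.
  w = 5: √(25) = 5, while -w + 10 = 5 — valid.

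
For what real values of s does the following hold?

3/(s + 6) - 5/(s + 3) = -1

Multiply both sides by (s + 6)(s + 3):
3(s + 3) - 5(s + 6) = -(s + 6)(s + 3).
Expand and collect terms: -s² - 7s + 3 = 0.
By the quadratic formula, s = (7 ± √61) / -2, so s ≈ -7.4051 or s ≈ 0.4051.
Neither value makes a denominator zero (s ≠ -6, s ≠ -3), so both are valid.

s = -7.4051 or s = 0.4051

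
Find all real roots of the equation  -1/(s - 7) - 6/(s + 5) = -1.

s = 0.228 or s = 8.772

Multiply both sides by (s - 7)(s + 5):
-(s + 5) - 6(s - 7) = -(s - 7)(s + 5).
Expand and collect terms: -s² + 9s - 2 = 0.
By the quadratic formula, s = (-9 ± √73) / -2, so s ≈ 0.228 or s ≈ 8.772.
Neither value makes a denominator zero (s ≠ 7, s ≠ -5), so both are valid.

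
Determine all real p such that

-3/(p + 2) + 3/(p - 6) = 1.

p = -4.3246 or p = 8.3246

Multiply both sides by (p + 2)(p - 6):
-3(p - 6) + 3(p + 2) = (p + 2)(p - 6).
Expand and collect terms: p² - 4p - 36 = 0.
By the quadratic formula, p = (4 ± √160) / 2, so p ≈ 8.3246 or p ≈ -4.3246.
Neither value makes a denominator zero (p ≠ -2, p ≠ 6), so both are valid.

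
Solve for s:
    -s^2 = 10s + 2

s = -9.7958 or s = -0.2042

Rearrange to standard form: -s^2 - 10s - 2 = 0.
Discriminant: (-10)^2 - 4*(-1)*(-2) = 92.
Quadratic formula: s = (10 +/- sqrt(92)) / (-2).
So s = -5 - sqrt(23) ~= -9.7958 or s = -5 + sqrt(23) ~= -0.2042.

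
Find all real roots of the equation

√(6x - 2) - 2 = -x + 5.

Isolate the radical: √(6x - 2) = -x + 7.
Square both sides: 6x - 2 = (-x + 7)².
Expand and rearrange: x² - 20x + 51 = 0.
Solving gives x = 17 or x = 3.
Check each candidate in the original equation:
  x = 17: √(100) = 10, while -x + 7 = -10 — extraneous.
  x = 3: √(16) = 4, while -x + 7 = 4 — valid.

x = 3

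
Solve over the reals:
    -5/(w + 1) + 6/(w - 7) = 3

w = -2.3736 or w = 8.7069

Multiply both sides by (w + 1)(w - 7):
-5(w - 7) + 6(w + 1) = 3(w + 1)(w - 7).
Expand and collect terms: 3w^2 - 19w - 62 = 0.
By the quadratic formula, w = (19 +/- sqrt(1105)) / 6, so w ~= 8.7069 or w ~= -2.3736.
Neither value makes a denominator zero (w != -1, w != 7), so both are valid.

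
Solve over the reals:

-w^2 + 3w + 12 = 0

w = -2.2749 or w = 5.2749

Discriminant: (3)^2 - 4*(-1)*12 = 57.
Quadratic formula: w = (-3 +/- sqrt(57)) / (-2).
So w = 3/2 - sqrt(57)/2 ~= -2.2749 or w = 3/2 + sqrt(57)/2 ~= 5.2749.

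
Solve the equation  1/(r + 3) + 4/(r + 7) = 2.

r = -5.3508 or r = -2.1492

Multiply both sides by (r + 3)(r + 7):
(r + 7) + 4(r + 3) = 2(r + 3)(r + 7).
Expand and collect terms: 2r² + 15r + 23 = 0.
By the quadratic formula, r = (-15 ± √41) / 4, so r ≈ -2.1492 or r ≈ -5.3508.
Neither value makes a denominator zero (r ≠ -3, r ≠ -7), so both are valid.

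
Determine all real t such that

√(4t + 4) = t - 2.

t = 8

Square both sides: 4t + 4 = (t - 2)².
Expand and rearrange: t² - 8t = 0.
Solving gives t = 8 or t = 0.
Check each candidate in the original equation:
  t = 8: √(36) = 6, while t - 2 = 6 — valid.
  t = 0: √(4) = 2, while t - 2 = -2 — extraneous.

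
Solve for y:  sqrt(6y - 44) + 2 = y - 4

Isolate the radical: sqrt(6y - 44) = y - 6.
Square both sides: 6y - 44 = (y - 6)^2.
Expand and rearrange: y^2 - 18y + 80 = 0.
Solving gives y = 10 or y = 8.
Check each candidate in the original equation:
  y = 10: sqrt(16) = 4, while y - 6 = 4 — valid.
  y = 8: sqrt(4) = 2, while y - 6 = 2 — valid.

y = 8 or y = 10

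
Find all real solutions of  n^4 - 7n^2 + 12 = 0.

Let u = n^2. The equation becomes u^2 - 7u + 12 = 0.
Factor: (u - 4)(u - 3) = 0, so u = 4 or u = 3.
n^2 = 4 gives n = +/-2.
n^2 = 3 gives n = +/-sqrt(3) ~= +/-1.7321.

n = -2 or n = -1.7321 or n = 1.7321 or n = 2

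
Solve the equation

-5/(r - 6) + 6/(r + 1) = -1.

Multiply both sides by (r - 6)(r + 1):
-5(r + 1) + 6(r - 6) = -(r - 6)(r + 1).
Expand and collect terms: -r² + 4r + 47 = 0.
By the quadratic formula, r = (-4 ± √204) / -2, so r ≈ -5.1414 or r ≈ 9.1414.
Neither value makes a denominator zero (r ≠ 6, r ≠ -1), so both are valid.

r = -5.1414 or r = 9.1414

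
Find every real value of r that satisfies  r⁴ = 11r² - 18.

Let u = r². The equation becomes u² - 11u + 18 = 0.
Factor: (u - 2)(u - 9) = 0, so u = 2 or u = 9.
r² = 2 gives r = ±√(2) ≈ ±1.4142.
r² = 9 gives r = ±3.

r = -3 or r = -1.4142 or r = 1.4142 or r = 3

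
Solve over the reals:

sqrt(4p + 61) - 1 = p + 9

p = -3

Isolate the radical: sqrt(4p + 61) = p + 10.
Square both sides: 4p + 61 = (p + 10)^2.
Expand and rearrange: p^2 + 16p + 39 = 0.
Solving gives p = -3 or p = -13.
Check each candidate in the original equation:
  p = -3: sqrt(49) = 7, while p + 10 = 7 — valid.
  p = -13: sqrt(9) = 3, while p + 10 = -3 — extraneous.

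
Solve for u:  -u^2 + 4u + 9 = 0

Discriminant: (4)^2 - 4*(-1)*9 = 52.
Quadratic formula: u = (-4 +/- sqrt(52)) / (-2).
So u = 2 - sqrt(13) ~= -1.6056 or u = 2 + sqrt(13) ~= 5.6056.

u = -1.6056 or u = 5.6056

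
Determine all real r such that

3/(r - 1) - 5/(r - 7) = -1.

Multiply both sides by (r - 1)(r - 7):
3(r - 7) - 5(r - 1) = -(r - 1)(r - 7).
Expand and collect terms: -r² + 10r + 9 = 0.
By the quadratic formula, r = (-10 ± √136) / -2, so r ≈ -0.831 or r ≈ 10.831.
Neither value makes a denominator zero (r ≠ 1, r ≠ 7), so both are valid.

r = -0.831 or r = 10.831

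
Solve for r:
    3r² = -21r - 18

r = -6 or r = -1

Bring every term to one side: 3r² + 21r + 18 = 0.
Factor: 3(r + 6)(r + 1) = 0.
So r = -6 or r = -1.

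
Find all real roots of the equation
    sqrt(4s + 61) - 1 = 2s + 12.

Isolate the radical: sqrt(4s + 61) = 2s + 13.
Square both sides: 4s + 61 = (2s + 13)^2.
Expand and rearrange: 4s^2 + 48s + 108 = 0.
Solving gives s = -3 or s = -9.
Check each candidate in the original equation:
  s = -3: sqrt(49) = 7, while 2s + 13 = 7 — valid.
  s = -9: sqrt(25) = 5, while 2s + 13 = -5 — extraneous.

s = -3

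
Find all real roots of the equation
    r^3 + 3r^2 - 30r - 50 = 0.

r = -6.4495 or r = -1.5505 or r = 5

Possible rational roots are divisors of -50. Testing r = 5 gives 0, so (r - 5) is a factor.
Divide: r^3 + 3r^2 - 30r - 50 = (r - 5)(r^2 + 8r + 10).
Apply the quadratic formula to r^2 + 8r + 10 = 0: r = (-8 +/- sqrt(24))/2, i.e. r ~= -1.5505 or r ~= -6.4495.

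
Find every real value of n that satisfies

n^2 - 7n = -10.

Bring every term to one side: n^2 - 7n + 10 = 0.
Factor: (n - 2)(n - 5) = 0.
So n = 2 or n = 5.

n = 2 or n = 5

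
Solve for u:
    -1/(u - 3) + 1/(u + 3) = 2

Multiply both sides by (u - 3)(u + 3):
-(u + 3) + (u - 3) = 2(u - 3)(u + 3).
Expand and collect terms: 2u^2 - 12 = 0.
By the quadratic formula, u = (0 +/- sqrt(96)) / 4, so u ~= 2.4495 or u ~= -2.4495.
Neither value makes a denominator zero (u != 3, u != -3), so both are valid.

u = -2.4495 or u = 2.4495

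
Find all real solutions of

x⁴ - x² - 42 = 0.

x = -2.6458 or x = 2.6458

Let u = x². The equation becomes u² - u - 42 = 0.
Factor: (u - 7)(u + 6) = 0, so u = 7 or u = -6.
x² = 7 gives x = ±√(7) ≈ ±2.6458.
x² = -6 < 0 has no real solution.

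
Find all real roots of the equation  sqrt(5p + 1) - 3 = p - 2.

Isolate the radical: sqrt(5p + 1) = p + 1.
Square both sides: 5p + 1 = (p + 1)^2.
Expand and rearrange: p^2 - 3p = 0.
Solving gives p = 3 or p = 0.
Check each candidate in the original equation:
  p = 3: sqrt(16) = 4, while p + 1 = 4 — valid.
  p = 0: sqrt(1) = 1, while p + 1 = 1 — valid.

p = 0 or p = 3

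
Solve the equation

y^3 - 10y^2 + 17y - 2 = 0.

Possible rational roots are divisors of -2. Testing y = 2 gives 0, so (y - 2) is a factor.
Divide: y^3 - 10y^2 + 17y - 2 = (y - 2)(y^2 - 8y + 1).
Apply the quadratic formula to y^2 - 8y + 1 = 0: y = (8 +/- sqrt(60))/2, i.e. y ~= 7.873 or y ~= 0.127.

y = 0.127 or y = 2 or y = 7.873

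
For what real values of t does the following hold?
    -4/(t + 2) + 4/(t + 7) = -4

t = -7.8541 or t = -1.1459

Multiply both sides by (t + 2)(t + 7):
-4(t + 7) + 4(t + 2) = -4(t + 2)(t + 7).
Expand and collect terms: -4t^2 - 36t - 36 = 0.
By the quadratic formula, t = (36 +/- sqrt(720)) / -8, so t ~= -7.8541 or t ~= -1.1459.
Neither value makes a denominator zero (t != -2, t != -7), so both are valid.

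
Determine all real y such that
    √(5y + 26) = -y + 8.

y = 2

Square both sides: 5y + 26 = (-y + 8)².
Expand and rearrange: y² - 21y + 38 = 0.
Solving gives y = 19 or y = 2.
Check each candidate in the original equation:
  y = 19: √(121) = 11, while -y + 8 = -11 — extraneous.
  y = 2: √(36) = 6, while -y + 8 = 6 — valid.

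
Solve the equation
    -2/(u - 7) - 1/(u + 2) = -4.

u = -1.7635 or u = 7.5135

Multiply both sides by (u - 7)(u + 2):
-2(u + 2) - (u - 7) = -4(u - 7)(u + 2).
Expand and collect terms: -4u^2 + 23u + 53 = 0.
By the quadratic formula, u = (-23 +/- sqrt(1377)) / -8, so u ~= -1.7635 or u ~= 7.5135.
Neither value makes a denominator zero (u != 7, u != -2), so both are valid.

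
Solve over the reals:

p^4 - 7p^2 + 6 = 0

Let u = p^2. The equation becomes u^2 - 7u + 6 = 0.
Factor: (u - 6)(u - 1) = 0, so u = 6 or u = 1.
p^2 = 6 gives p = +/-sqrt(6) ~= +/-2.4495.
p^2 = 1 gives p = +/-1.

p = -2.4495 or p = -1 or p = 1 or p = 2.4495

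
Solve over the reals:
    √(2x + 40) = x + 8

x = -2

Square both sides: 2x + 40 = (x + 8)².
Expand and rearrange: x² + 14x + 24 = 0.
Solving gives x = -2 or x = -12.
Check each candidate in the original equation:
  x = -2: √(36) = 6, while x + 8 = 6 — valid.
  x = -12: √(16) = 4, while x + 8 = -4 — extraneous.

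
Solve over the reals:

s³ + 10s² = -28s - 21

s = -5.7913 or s = -3 or s = -1.2087

Rearrange: s³ + 10s² + 28s + 21 = 0.
Possible rational roots are divisors of 21. Testing s = -3 gives 0, so (s + 3) is a factor.
Divide: s³ + 10s² + 28s + 21 = (s + 3)(s² + 7s + 7).
Apply the quadratic formula to s² + 7s + 7 = 0: s = (-7 ± √21)/2, i.e. s ≈ -1.2087 or s ≈ -5.7913.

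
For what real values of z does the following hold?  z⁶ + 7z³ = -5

Let u = z³. The equation becomes u² + 7u + 5 = 0.
By the quadratic formula, u = -7/2 + √(29)/2 or u = -7/2 - √(29)/2.
z³ = -7/2 + √(29)/2 gives z = -∛(7/2 - √(29)/2) ≈ -0.9312.
z³ = -7/2 - √(29)/2 gives z = -∛(√(29)/2 + 7/2) ≈ -1.8364.

z = -1.8364 or z = -0.9312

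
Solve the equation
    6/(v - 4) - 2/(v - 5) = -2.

v = 1.6972 or v = 5.3028

Multiply both sides by (v - 4)(v - 5):
6(v - 5) - 2(v - 4) = -2(v - 4)(v - 5).
Expand and collect terms: -2v^2 + 14v - 18 = 0.
By the quadratic formula, v = (-14 +/- sqrt(52)) / -4, so v ~= 1.6972 or v ~= 5.3028.
Neither value makes a denominator zero (v != 4, v != 5), so both are valid.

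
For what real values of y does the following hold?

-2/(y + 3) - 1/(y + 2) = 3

y = -3.8165 or y = -2.1835

Multiply both sides by (y + 3)(y + 2):
-2(y + 2) - (y + 3) = 3(y + 3)(y + 2).
Expand and collect terms: 3y² + 18y + 25 = 0.
By the quadratic formula, y = (-18 ± √24) / 6, so y ≈ -2.1835 or y ≈ -3.8165.
Neither value makes a denominator zero (y ≠ -3, y ≠ -2), so both are valid.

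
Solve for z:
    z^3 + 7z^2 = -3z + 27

z = -5.6056 or z = -3 or z = 1.6056

Rearrange: z^3 + 7z^2 + 3z - 27 = 0.
Possible rational roots are divisors of -27. Testing z = -3 gives 0, so (z + 3) is a factor.
Divide: z^3 + 7z^2 + 3z - 27 = (z + 3)(z^2 + 4z - 9).
Apply the quadratic formula to z^2 + 4z - 9 = 0: z = (-4 +/- sqrt(52))/2, i.e. z ~= 1.6056 or z ~= -5.6056.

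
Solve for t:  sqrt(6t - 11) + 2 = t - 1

t = 10

Isolate the radical: sqrt(6t - 11) = t - 3.
Square both sides: 6t - 11 = (t - 3)^2.
Expand and rearrange: t^2 - 12t + 20 = 0.
Solving gives t = 10 or t = 2.
Check each candidate in the original equation:
  t = 10: sqrt(49) = 7, while t - 3 = 7 — valid.
  t = 2: sqrt(1) = 1, while t - 3 = -1 — extraneous.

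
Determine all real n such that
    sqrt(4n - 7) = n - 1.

Square both sides: 4n - 7 = (n - 1)^2.
Expand and rearrange: n^2 - 6n + 8 = 0.
Solving gives n = 4 or n = 2.
Check each candidate in the original equation:
  n = 4: sqrt(9) = 3, while n - 1 = 3 — valid.
  n = 2: sqrt(1) = 1, while n - 1 = 1 — valid.

n = 2 or n = 4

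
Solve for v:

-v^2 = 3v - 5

v = -4.1926 or v = 1.1926

Rearrange to standard form: -v^2 - 3v + 5 = 0.
Discriminant: (-3)^2 - 4*(-1)*5 = 29.
Quadratic formula: v = (3 +/- sqrt(29)) / (-2).
So v = -sqrt(29)/2 - 3/2 ~= -4.1926 or v = -3/2 + sqrt(29)/2 ~= 1.1926.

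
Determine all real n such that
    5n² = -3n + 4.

Rearrange to standard form: 5n² + 3n - 4 = 0.
Discriminant: (3)² − 4·5·(-4) = 89.
Quadratic formula: n = (-3 ± √89) / 10.
So n = -3/10 + √(89)/10 ≈ 0.6434 or n = -√(89)/10 - 3/10 ≈ -1.2434.

n = -1.2434 or n = 0.6434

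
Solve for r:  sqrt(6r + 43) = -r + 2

Square both sides: 6r + 43 = (-r + 2)^2.
Expand and rearrange: r^2 - 10r - 39 = 0.
Solving gives r = 13 or r = -3.
Check each candidate in the original equation:
  r = 13: sqrt(121) = 11, while -r + 2 = -11 — extraneous.
  r = -3: sqrt(25) = 5, while -r + 2 = 5 — valid.

r = -3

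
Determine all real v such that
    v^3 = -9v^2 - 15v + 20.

Rearrange: v^3 + 9v^2 + 15v - 20 = 0.
Possible rational roots are divisors of -20. Testing v = -4 gives 0, so (v + 4) is a factor.
Divide: v^3 + 9v^2 + 15v - 20 = (v + 4)(v^2 + 5v - 5).
Apply the quadratic formula to v^2 + 5v - 5 = 0: v = (-5 +/- sqrt(45))/2, i.e. v ~= 0.8541 or v ~= -5.8541.

v = -5.8541 or v = -4 or v = 0.8541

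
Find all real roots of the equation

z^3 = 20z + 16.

Rearrange: z^3 - 20z - 16 = 0.
Possible rational roots are divisors of -16. Testing z = -4 gives 0, so (z + 4) is a factor.
Divide: z^3 - 20z - 16 = (z + 4)(z^2 - 4z - 4).
Apply the quadratic formula to z^2 - 4z - 4 = 0: z = (4 +/- sqrt(32))/2, i.e. z ~= 4.8284 or z ~= -0.8284.

z = -4 or z = -0.8284 or z = 4.8284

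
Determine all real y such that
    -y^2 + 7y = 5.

y = 0.8074 or y = 6.1926

Rearrange to standard form: -y^2 + 7y - 5 = 0.
Discriminant: (7)^2 - 4*(-1)*(-5) = 29.
Quadratic formula: y = (-7 +/- sqrt(29)) / (-2).
So y = 7/2 - sqrt(29)/2 ~= 0.8074 or y = sqrt(29)/2 + 7/2 ~= 6.1926.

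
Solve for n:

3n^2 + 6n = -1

Rearrange to standard form: 3n^2 + 6n + 1 = 0.
Discriminant: (6)^2 - 4*3*1 = 24.
Quadratic formula: n = (-6 +/- sqrt(24)) / 6.
So n = -1 + sqrt(6)/3 ~= -0.1835 or n = -1 - sqrt(6)/3 ~= -1.8165.

n = -1.8165 or n = -0.1835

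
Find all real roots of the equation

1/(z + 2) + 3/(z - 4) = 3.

z = -1.7163 or z = 5.0496

Multiply both sides by (z + 2)(z - 4):
(z - 4) + 3(z + 2) = 3(z + 2)(z - 4).
Expand and collect terms: 3z² - 10z - 26 = 0.
By the quadratic formula, z = (10 ± √412) / 6, so z ≈ 5.0496 or z ≈ -1.7163.
Neither value makes a denominator zero (z ≠ -2, z ≠ 4), so both are valid.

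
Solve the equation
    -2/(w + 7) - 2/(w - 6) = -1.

Multiply both sides by (w + 7)(w - 6):
-2(w - 6) - 2(w + 7) = -(w + 7)(w - 6).
Expand and collect terms: -w² + 3w + 44 = 0.
By the quadratic formula, w = (-3 ± √185) / -2, so w ≈ -5.3007 or w ≈ 8.3007.
Neither value makes a denominator zero (w ≠ -7, w ≠ 6), so both are valid.

w = -5.3007 or w = 8.3007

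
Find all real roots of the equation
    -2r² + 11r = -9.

Rearrange to standard form: -2r² + 11r + 9 = 0.
Discriminant: (11)² − 4·(-2)·9 = 193.
Quadratic formula: r = (-11 ± √193) / (-4).
So r = 11/4 - √(193)/4 ≈ -0.7231 or r = 11/4 + √(193)/4 ≈ 6.2231.

r = -0.7231 or r = 6.2231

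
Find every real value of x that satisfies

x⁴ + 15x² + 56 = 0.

Let u = x². The equation becomes u² + 15u + 56 = 0.
Factor: (u + 8)(u + 7) = 0, so u = -8 or u = -7.
x² = -8 < 0 has no real solution.
x² = -7 < 0 has no real solution.

No real solutions.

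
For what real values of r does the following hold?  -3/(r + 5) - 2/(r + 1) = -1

Multiply both sides by (r + 5)(r + 1):
-3(r + 1) - 2(r + 5) = -(r + 5)(r + 1).
Expand and collect terms: -r² - r + 8 = 0.
By the quadratic formula, r = (1 ± √33) / -2, so r ≈ -3.3723 or r ≈ 2.3723.
Neither value makes a denominator zero (r ≠ -5, r ≠ -1), so both are valid.

r = -3.3723 or r = 2.3723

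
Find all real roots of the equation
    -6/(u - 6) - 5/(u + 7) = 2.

u = -10.0737 or u = 3.5737

Multiply both sides by (u - 6)(u + 7):
-6(u + 7) - 5(u - 6) = 2(u - 6)(u + 7).
Expand and collect terms: 2u^2 + 13u - 72 = 0.
By the quadratic formula, u = (-13 +/- sqrt(745)) / 4, so u ~= 3.5737 or u ~= -10.0737.
Neither value makes a denominator zero (u != 6, u != -7), so both are valid.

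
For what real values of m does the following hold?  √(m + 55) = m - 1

Square both sides: m + 55 = (m - 1)².
Expand and rearrange: m² - 3m - 54 = 0.
Solving gives m = 9 or m = -6.
Check each candidate in the original equation:
  m = 9: √(64) = 8, while m - 1 = 8 — valid.
  m = -6: √(49) = 7, while m - 1 = -7 — extraneous.

m = 9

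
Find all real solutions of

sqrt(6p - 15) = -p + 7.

Square both sides: 6p - 15 = (-p + 7)^2.
Expand and rearrange: p^2 - 20p + 64 = 0.
Solving gives p = 16 or p = 4.
Check each candidate in the original equation:
  p = 16: sqrt(81) = 9, while -p + 7 = -9 — extraneous.
  p = 4: sqrt(9) = 3, while -p + 7 = 3 — valid.

p = 4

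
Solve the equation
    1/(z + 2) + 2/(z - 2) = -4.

Multiply both sides by (z + 2)(z - 2):
(z - 2) + 2(z + 2) = -4(z + 2)(z - 2).
Expand and collect terms: -4z^2 - 3z + 14 = 0.
By the quadratic formula, z = (3 +/- sqrt(233)) / -8, so z ~= -2.283 or z ~= 1.533.
Neither value makes a denominator zero (z != -2, z != 2), so both are valid.

z = -2.283 or z = 1.533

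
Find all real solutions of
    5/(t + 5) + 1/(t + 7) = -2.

t = -8.618 or t = -6.382

Multiply both sides by (t + 5)(t + 7):
5(t + 7) + (t + 5) = -2(t + 5)(t + 7).
Expand and collect terms: -2t^2 - 30t - 110 = 0.
By the quadratic formula, t = (30 +/- sqrt(20)) / -4, so t ~= -8.618 or t ~= -6.382.
Neither value makes a denominator zero (t != -5, t != -7), so both are valid.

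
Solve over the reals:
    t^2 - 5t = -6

t = 2 or t = 3

Bring every term to one side: t^2 - 5t + 6 = 0.
Factor: (t - 2)(t - 3) = 0.
So t = 2 or t = 3.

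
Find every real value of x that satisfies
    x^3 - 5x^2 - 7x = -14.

Rearrange: x^3 - 5x^2 - 7x + 14 = 0.
Possible rational roots are divisors of 14. Testing x = -2 gives 0, so (x + 2) is a factor.
Divide: x^3 - 5x^2 - 7x + 14 = (x + 2)(x^2 - 7x + 7).
Apply the quadratic formula to x^2 - 7x + 7 = 0: x = (7 +/- sqrt(21))/2, i.e. x ~= 5.7913 or x ~= 1.2087.

x = -2 or x = 1.2087 or x = 5.7913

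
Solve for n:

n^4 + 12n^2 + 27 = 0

No real solutions.

Let u = n^2. The equation becomes u^2 + 12u + 27 = 0.
Factor: (u + 9)(u + 3) = 0, so u = -9 or u = -3.
n^2 = -9 < 0 has no real solution.
n^2 = -3 < 0 has no real solution.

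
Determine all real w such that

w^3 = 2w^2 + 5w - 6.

w = -2 or w = 1 or w = 3

Rearrange: w^3 - 2w^2 - 5w + 6 = 0.
Possible rational roots are divisors of 6. Testing w = 3 gives 0, so (w - 3) is a factor.
Divide: w^3 - 2w^2 - 5w + 6 = (w - 3)(w^2 + w - 2).
Factor the quadratic: w = 1 or w = -2.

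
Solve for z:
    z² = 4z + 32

z = -4 or z = 8

Bring every term to one side: z² - 4z - 32 = 0.
Factor: (z - 8)(z + 4) = 0.
So z = 8 or z = -4.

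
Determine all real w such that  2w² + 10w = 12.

Bring every term to one side: 2w² + 10w - 12 = 0.
Factor: 2(w + 6)(w - 1) = 0.
So w = -6 or w = 1.

w = -6 or w = 1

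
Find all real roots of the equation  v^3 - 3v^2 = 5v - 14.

Rearrange: v^3 - 3v^2 - 5v + 14 = 0.
Possible rational roots are divisors of 14. Testing v = 2 gives 0, so (v - 2) is a factor.
Divide: v^3 - 3v^2 - 5v + 14 = (v - 2)(v^2 - v - 7).
Apply the quadratic formula to v^2 - v - 7 = 0: v = (1 +/- sqrt(29))/2, i.e. v ~= 3.1926 or v ~= -2.1926.

v = -2.1926 or v = 2 or v = 3.1926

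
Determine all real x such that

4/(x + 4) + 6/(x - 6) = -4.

x = -5.1554 or x = 4.6554

Multiply both sides by (x + 4)(x - 6):
4(x - 6) + 6(x + 4) = -4(x + 4)(x - 6).
Expand and collect terms: -4x^2 - 2x + 96 = 0.
By the quadratic formula, x = (2 +/- sqrt(1540)) / -8, so x ~= -5.1554 or x ~= 4.6554.
Neither value makes a denominator zero (x != -4, x != 6), so both are valid.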